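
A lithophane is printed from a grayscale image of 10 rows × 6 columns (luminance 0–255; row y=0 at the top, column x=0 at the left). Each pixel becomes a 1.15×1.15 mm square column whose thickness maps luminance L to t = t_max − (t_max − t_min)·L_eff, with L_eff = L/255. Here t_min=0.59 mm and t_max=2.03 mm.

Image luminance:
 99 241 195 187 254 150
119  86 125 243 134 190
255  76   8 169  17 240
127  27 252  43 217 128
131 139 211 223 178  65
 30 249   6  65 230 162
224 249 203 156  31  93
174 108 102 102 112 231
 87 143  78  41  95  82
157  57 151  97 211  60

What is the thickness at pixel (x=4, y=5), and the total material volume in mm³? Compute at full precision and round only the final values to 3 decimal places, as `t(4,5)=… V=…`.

span = t_max - t_min = 2.03 - 0.59 = 1.440
L(4,5) = 230, L_eff = 230/255 = 0.901961
t(4,5) = 2.03 - 1.440·0.901961 = 0.731
Σt over all 10·6 pixels = 31809/425 ≈ 74.8447059
V = pitch²·Σt = 1.15²·31809/425 = 98.982

t(4,5)=0.731 V=98.982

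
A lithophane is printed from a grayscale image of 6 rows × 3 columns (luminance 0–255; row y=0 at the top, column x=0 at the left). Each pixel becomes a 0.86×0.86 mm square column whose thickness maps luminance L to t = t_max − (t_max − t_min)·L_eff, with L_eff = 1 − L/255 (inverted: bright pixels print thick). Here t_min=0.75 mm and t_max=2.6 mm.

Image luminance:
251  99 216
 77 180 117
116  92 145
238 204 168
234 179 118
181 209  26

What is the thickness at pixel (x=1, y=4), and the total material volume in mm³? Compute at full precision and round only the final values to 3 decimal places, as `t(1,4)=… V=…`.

t(1,4)=2.049 V=25.277

span = t_max - t_min = 2.6 - 0.75 = 1.850
L(1,4) = 179, L_eff = 1 - 179/255 = 0.298039 (inverted)
t(1,4) = 2.6 - 1.850·0.298039 = 2.049
Σt over all 6·3 pixels = 581/17 ≈ 34.1764706
V = pitch²·Σt = 0.86²·581/17 = 25.277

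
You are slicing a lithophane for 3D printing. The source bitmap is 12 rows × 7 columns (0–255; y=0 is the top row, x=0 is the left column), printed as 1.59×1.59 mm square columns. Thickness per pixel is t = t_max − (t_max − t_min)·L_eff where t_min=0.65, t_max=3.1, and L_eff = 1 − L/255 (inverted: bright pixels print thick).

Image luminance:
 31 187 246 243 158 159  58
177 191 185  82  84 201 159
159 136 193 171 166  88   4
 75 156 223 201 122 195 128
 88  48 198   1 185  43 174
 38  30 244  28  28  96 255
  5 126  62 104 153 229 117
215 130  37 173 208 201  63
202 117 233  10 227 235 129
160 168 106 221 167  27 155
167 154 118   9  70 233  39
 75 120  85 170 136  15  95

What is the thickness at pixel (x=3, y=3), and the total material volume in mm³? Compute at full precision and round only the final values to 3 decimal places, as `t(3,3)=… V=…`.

span = t_max - t_min = 3.1 - 0.65 = 2.450
L(3,3) = 201, L_eff = 1 - 201/255 = 0.211765 (inverted)
t(3,3) = 3.1 - 2.450·0.211765 = 2.581
Σt over all 12·7 pixels = 13706/85 ≈ 161.2470588
V = pitch²·Σt = 1.59²·13706/85 = 407.649

t(3,3)=2.581 V=407.649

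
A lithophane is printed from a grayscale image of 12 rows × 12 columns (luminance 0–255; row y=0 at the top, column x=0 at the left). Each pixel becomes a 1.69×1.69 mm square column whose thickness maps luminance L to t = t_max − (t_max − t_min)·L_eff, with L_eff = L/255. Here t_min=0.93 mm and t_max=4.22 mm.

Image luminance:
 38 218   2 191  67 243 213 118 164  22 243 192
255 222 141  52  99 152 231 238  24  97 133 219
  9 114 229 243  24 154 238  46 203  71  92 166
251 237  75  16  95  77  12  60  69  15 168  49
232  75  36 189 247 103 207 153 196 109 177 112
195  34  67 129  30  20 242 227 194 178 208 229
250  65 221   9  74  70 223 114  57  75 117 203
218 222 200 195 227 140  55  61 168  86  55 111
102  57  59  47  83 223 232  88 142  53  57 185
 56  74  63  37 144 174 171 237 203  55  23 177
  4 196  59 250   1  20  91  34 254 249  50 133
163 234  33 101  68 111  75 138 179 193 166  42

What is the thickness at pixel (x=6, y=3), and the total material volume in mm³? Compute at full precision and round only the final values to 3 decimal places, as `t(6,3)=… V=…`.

t(6,3)=4.065 V=1047.324

span = t_max - t_min = 4.22 - 0.93 = 3.290
L(6,3) = 12, L_eff = 12/255 = 0.047059
t(6,3) = 4.22 - 3.290·0.047059 = 4.065
Σt over all 12·12 pixels = 1558463/4250 ≈ 366.6971765
V = pitch²·Σt = 1.69²·1558463/4250 = 1047.324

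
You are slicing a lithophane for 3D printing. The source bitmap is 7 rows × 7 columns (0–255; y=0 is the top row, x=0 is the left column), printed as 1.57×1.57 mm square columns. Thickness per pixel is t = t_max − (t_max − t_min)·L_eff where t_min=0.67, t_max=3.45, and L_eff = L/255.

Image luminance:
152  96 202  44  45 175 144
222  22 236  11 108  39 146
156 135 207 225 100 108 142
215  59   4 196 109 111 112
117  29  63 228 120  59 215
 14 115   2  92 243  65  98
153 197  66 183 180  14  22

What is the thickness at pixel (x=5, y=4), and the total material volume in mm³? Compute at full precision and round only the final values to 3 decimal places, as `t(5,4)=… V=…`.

t(5,4)=2.807 V=260.940

span = t_max - t_min = 3.45 - 0.67 = 2.780
L(5,4) = 59, L_eff = 59/255 = 0.231373
t(5,4) = 3.45 - 2.780·0.231373 = 2.807
Σt over all 7·7 pixels = 899829/8500 ≈ 105.8622353
V = pitch²·Σt = 1.57²·899829/8500 = 260.940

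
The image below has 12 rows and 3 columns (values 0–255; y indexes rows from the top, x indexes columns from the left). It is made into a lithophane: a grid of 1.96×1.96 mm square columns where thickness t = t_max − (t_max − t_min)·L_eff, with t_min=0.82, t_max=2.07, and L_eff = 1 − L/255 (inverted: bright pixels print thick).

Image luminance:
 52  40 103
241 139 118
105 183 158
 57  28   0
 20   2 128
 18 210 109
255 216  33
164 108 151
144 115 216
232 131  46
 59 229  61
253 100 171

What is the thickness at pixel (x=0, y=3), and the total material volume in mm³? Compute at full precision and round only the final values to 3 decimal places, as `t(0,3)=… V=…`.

t(0,3)=1.099 V=196.168

span = t_max - t_min = 2.07 - 0.82 = 1.250
L(0,3) = 57, L_eff = 1 - 57/255 = 0.776471 (inverted)
t(0,3) = 2.07 - 1.250·0.776471 = 1.099
Σt over all 12·3 pixels = 86809/1700 ≈ 51.0641176
V = pitch²·Σt = 1.96²·86809/1700 = 196.168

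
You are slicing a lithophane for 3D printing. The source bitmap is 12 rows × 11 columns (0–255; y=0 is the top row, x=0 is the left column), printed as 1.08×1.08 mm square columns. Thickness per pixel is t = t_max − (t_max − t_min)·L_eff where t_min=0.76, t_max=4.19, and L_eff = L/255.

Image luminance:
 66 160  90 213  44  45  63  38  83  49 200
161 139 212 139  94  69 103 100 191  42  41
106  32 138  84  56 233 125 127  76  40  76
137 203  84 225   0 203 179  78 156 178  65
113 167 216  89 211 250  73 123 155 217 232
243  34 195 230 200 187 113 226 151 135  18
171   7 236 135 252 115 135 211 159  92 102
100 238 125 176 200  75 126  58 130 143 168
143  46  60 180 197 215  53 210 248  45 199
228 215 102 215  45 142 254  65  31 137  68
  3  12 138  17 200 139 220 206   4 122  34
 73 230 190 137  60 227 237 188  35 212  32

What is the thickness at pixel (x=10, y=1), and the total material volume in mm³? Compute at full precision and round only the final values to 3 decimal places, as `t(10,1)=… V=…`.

t(10,1)=3.639 V=370.724

span = t_max - t_min = 4.19 - 0.76 = 3.430
L(10,1) = 41, L_eff = 41/255 = 0.160784
t(10,1) = 4.19 - 3.430·0.160784 = 3.639
Σt over all 12·11 pixels = 8104813/25500 ≈ 317.8358039
V = pitch²·Σt = 1.08²·8104813/25500 = 370.724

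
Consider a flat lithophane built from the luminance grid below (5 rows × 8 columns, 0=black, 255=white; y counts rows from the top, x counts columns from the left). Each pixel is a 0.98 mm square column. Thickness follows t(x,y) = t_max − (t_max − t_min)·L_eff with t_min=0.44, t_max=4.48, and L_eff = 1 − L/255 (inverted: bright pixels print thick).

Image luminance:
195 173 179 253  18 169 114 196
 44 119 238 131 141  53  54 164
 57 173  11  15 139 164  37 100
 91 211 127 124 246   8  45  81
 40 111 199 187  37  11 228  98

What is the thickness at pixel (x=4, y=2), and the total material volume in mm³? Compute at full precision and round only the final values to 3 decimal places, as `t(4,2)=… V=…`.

span = t_max - t_min = 4.48 - 0.44 = 4.040
L(4,2) = 139, L_eff = 1 - 139/255 = 0.454902 (inverted)
t(4,2) = 4.48 - 4.040·0.454902 = 2.642
Σt over all 5·8 pixels = 595081/6375 ≈ 93.3460392
V = pitch²·Σt = 0.98²·595081/6375 = 89.650

t(4,2)=2.642 V=89.650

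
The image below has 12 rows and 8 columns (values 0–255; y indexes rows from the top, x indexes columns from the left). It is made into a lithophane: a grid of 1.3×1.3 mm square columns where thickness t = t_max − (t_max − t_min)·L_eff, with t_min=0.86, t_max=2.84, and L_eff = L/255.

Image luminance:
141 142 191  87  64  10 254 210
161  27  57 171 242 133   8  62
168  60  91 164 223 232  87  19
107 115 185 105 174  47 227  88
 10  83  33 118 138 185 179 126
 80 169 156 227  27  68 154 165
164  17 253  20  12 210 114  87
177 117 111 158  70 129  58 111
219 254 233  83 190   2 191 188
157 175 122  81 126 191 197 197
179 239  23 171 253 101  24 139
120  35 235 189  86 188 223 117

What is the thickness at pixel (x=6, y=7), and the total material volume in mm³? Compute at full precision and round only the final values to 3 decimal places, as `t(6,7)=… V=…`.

span = t_max - t_min = 2.84 - 0.86 = 1.980
L(6,7) = 58, L_eff = 58/255 = 0.227451
t(6,7) = 2.84 - 1.980·0.227451 = 2.390
Σt over all 12·8 pixels = 369711/2125 ≈ 173.9816471
V = pitch²·Σt = 1.3²·369711/2125 = 294.029

t(6,7)=2.390 V=294.029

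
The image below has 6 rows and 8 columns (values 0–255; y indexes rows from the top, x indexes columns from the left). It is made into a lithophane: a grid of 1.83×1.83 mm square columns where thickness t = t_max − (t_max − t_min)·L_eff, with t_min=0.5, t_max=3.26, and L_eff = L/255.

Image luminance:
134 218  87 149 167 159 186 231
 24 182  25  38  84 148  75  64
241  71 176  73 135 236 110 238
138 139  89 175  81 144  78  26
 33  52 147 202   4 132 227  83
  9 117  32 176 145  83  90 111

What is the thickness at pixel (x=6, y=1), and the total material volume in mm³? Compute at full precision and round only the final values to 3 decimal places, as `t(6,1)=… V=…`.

span = t_max - t_min = 3.26 - 0.5 = 2.760
L(6,1) = 75, L_eff = 75/255 = 0.294118
t(6,1) = 3.26 - 2.760·0.294118 = 2.448
Σt over all 6·8 pixels = 199948/2125 ≈ 94.0931765
V = pitch²·Σt = 1.83²·199948/2125 = 315.109

t(6,1)=2.448 V=315.109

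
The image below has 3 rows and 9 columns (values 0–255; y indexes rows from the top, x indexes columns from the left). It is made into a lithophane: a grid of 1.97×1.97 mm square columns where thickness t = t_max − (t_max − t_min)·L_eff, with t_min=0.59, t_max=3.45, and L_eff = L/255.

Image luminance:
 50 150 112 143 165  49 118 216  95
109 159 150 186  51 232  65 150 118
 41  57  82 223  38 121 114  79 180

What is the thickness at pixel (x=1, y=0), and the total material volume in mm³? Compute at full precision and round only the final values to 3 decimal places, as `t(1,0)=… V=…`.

span = t_max - t_min = 3.45 - 0.59 = 2.860
L(1,0) = 150, L_eff = 150/255 = 0.588235
t(1,0) = 3.45 - 2.860·0.588235 = 1.768
Σt over all 3·9 pixels = 1444967/25500 ≈ 56.6653725
V = pitch²·Σt = 1.97²·1444967/25500 = 219.913

t(1,0)=1.768 V=219.913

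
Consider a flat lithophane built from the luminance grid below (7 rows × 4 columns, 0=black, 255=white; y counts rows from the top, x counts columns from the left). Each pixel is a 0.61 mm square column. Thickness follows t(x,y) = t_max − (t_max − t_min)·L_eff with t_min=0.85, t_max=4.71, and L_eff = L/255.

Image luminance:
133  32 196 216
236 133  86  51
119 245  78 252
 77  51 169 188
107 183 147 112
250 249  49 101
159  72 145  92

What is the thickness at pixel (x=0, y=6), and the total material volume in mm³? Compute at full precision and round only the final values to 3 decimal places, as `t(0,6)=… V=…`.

t(0,6)=2.303 V=26.948

span = t_max - t_min = 4.71 - 0.85 = 3.860
L(0,6) = 159, L_eff = 159/255 = 0.623529
t(0,6) = 4.71 - 3.860·0.623529 = 2.303
Σt over all 7·4 pixels = 461683/6375 ≈ 72.4208627
V = pitch²·Σt = 0.61²·461683/6375 = 26.948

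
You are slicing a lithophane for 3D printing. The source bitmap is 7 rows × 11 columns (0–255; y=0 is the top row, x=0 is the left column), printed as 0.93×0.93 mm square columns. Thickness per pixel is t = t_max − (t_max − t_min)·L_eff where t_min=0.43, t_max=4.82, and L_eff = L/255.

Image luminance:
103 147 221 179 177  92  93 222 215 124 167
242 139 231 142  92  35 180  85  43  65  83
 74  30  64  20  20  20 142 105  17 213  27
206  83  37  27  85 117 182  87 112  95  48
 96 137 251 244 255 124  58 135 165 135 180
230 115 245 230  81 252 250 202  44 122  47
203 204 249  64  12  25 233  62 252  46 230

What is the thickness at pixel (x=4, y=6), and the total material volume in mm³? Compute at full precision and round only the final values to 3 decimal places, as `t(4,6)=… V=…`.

span = t_max - t_min = 4.82 - 0.43 = 4.390
L(4,6) = 12, L_eff = 12/255 = 0.047059
t(4,6) = 4.82 - 4.390·0.047059 = 4.613
Σt over all 7·11 pixels = 1261274/6375 ≈ 197.8469020
V = pitch²·Σt = 0.93²·1261274/6375 = 171.118

t(4,6)=4.613 V=171.118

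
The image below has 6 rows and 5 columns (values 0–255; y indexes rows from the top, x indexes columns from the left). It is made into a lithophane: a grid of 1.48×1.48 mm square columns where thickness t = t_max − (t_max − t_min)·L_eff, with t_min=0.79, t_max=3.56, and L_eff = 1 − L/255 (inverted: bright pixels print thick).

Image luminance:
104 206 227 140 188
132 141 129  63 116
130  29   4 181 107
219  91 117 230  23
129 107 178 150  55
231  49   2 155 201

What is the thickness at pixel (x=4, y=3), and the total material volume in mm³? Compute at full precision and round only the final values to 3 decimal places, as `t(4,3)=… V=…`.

t(4,3)=1.040 V=143.138

span = t_max - t_min = 3.56 - 0.79 = 2.770
L(4,3) = 23, L_eff = 1 - 23/255 = 0.909804 (inverted)
t(4,3) = 3.56 - 2.770·0.909804 = 1.040
Σt over all 6·5 pixels = 138864/2125 ≈ 65.3477647
V = pitch²·Σt = 1.48²·138864/2125 = 143.138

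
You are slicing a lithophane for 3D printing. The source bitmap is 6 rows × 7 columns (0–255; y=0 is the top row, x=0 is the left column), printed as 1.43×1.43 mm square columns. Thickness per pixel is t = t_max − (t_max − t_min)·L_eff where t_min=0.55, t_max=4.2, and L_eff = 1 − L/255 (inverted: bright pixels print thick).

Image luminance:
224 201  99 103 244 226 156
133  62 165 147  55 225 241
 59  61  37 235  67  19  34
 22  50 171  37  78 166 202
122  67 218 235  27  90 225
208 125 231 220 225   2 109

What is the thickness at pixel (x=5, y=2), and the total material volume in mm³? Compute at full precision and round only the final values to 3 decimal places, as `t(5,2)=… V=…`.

t(5,2)=0.822 V=211.823

span = t_max - t_min = 4.2 - 0.55 = 3.650
L(5,2) = 19, L_eff = 1 - 19/255 = 0.925490 (inverted)
t(5,2) = 4.2 - 3.650·0.925490 = 0.822
Σt over all 6·7 pixels = 528289/5100 ≈ 103.5860784
V = pitch²·Σt = 1.43²·528289/5100 = 211.823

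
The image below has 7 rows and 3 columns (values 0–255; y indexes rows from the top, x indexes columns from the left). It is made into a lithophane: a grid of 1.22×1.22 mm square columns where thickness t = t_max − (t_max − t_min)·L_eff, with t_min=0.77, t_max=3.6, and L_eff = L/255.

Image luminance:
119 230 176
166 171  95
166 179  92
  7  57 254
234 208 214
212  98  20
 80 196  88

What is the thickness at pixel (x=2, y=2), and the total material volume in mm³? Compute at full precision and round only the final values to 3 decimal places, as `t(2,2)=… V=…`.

span = t_max - t_min = 3.6 - 0.77 = 2.830
L(2,2) = 92, L_eff = 92/255 = 0.360784
t(2,2) = 3.6 - 2.830·0.360784 = 2.579
Σt over all 7·3 pixels = 530627/12750 ≈ 41.6178039
V = pitch²·Σt = 1.22²·530627/12750 = 61.944

t(2,2)=2.579 V=61.944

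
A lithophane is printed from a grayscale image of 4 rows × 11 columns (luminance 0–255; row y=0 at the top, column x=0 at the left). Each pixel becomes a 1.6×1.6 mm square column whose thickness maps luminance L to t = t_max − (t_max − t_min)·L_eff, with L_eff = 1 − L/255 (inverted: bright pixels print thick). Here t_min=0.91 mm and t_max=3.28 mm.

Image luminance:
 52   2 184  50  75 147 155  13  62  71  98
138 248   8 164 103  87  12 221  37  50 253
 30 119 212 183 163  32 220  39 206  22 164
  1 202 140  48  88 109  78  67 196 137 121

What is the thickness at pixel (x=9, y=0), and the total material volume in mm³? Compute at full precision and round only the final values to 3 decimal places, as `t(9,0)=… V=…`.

t(9,0)=1.570 V=216.875

span = t_max - t_min = 3.28 - 0.91 = 2.370
L(9,0) = 71, L_eff = 1 - 71/255 = 0.721569 (inverted)
t(9,0) = 3.28 - 2.370·0.721569 = 1.570
Σt over all 4·11 pixels = 720093/8500 ≈ 84.7168235
V = pitch²·Σt = 1.6²·720093/8500 = 216.875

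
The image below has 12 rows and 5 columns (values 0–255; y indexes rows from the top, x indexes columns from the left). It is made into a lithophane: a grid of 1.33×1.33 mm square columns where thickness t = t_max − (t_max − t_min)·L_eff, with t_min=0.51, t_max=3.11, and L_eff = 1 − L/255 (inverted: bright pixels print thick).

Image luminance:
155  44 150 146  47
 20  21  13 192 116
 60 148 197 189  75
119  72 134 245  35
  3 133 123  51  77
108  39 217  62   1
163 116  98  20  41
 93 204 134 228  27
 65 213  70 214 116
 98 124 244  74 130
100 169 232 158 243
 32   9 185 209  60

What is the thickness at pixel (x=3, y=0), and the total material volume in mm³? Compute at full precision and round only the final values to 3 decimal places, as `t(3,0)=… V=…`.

t(3,0)=1.999 V=177.872

span = t_max - t_min = 3.11 - 0.51 = 2.600
L(3,0) = 146, L_eff = 1 - 146/255 = 0.427451 (inverted)
t(3,0) = 3.11 - 2.600·0.427451 = 1.999
Σt over all 12·5 pixels = 42736/425 ≈ 100.5552941
V = pitch²·Σt = 1.33²·42736/425 = 177.872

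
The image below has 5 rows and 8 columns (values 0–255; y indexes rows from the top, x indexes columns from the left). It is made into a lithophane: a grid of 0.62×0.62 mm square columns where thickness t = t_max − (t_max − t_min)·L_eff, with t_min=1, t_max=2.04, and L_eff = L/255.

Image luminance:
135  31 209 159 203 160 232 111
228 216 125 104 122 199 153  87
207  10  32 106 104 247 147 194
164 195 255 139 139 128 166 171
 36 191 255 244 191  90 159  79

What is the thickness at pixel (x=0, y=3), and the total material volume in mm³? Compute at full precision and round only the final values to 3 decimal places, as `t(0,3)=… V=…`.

span = t_max - t_min = 2.04 - 1 = 1.040
L(0,3) = 164, L_eff = 164/255 = 0.643137
t(0,3) = 2.04 - 1.040·0.643137 = 1.371
Σt over all 5·8 pixels = 120334/2125 ≈ 56.6277647
V = pitch²·Σt = 0.62²·120334/2125 = 21.768

t(0,3)=1.371 V=21.768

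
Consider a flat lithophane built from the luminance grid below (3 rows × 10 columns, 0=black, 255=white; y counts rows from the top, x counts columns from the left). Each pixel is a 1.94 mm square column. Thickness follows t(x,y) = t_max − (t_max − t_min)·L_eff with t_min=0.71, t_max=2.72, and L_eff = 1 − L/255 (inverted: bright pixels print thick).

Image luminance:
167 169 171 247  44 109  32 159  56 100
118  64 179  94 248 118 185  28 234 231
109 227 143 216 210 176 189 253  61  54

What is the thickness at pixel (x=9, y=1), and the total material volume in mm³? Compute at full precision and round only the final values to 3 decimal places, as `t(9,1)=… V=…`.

span = t_max - t_min = 2.72 - 0.71 = 2.010
L(9,1) = 231, L_eff = 1 - 231/255 = 0.094118 (inverted)
t(9,1) = 2.72 - 2.010·0.094118 = 2.531
Σt over all 3·10 pixels = 475247/8500 ≈ 55.9114118
V = pitch²·Σt = 1.94²·475247/8500 = 210.428

t(9,1)=2.531 V=210.428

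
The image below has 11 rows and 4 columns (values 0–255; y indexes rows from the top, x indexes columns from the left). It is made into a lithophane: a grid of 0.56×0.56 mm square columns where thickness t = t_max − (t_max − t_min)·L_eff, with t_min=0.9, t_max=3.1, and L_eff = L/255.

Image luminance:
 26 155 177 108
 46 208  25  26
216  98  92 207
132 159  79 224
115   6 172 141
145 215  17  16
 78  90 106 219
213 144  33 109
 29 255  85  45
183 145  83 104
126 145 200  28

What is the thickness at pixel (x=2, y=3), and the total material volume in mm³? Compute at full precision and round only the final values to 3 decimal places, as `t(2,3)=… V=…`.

t(2,3)=2.418 V=28.638

span = t_max - t_min = 3.1 - 0.9 = 2.200
L(2,3) = 79, L_eff = 79/255 = 0.309804
t(2,3) = 3.1 - 2.200·0.309804 = 2.418
Σt over all 11·4 pixels = 23287/255 ≈ 91.3215686
V = pitch²·Σt = 0.56²·23287/255 = 28.638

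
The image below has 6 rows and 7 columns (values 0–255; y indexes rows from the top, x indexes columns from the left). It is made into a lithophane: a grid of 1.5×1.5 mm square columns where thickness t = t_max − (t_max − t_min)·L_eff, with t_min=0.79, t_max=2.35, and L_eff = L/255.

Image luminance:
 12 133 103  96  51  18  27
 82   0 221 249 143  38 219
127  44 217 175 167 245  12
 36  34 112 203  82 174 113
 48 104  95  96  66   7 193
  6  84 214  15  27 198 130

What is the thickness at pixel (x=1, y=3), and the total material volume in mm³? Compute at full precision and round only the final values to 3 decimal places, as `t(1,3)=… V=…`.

span = t_max - t_min = 2.35 - 0.79 = 1.560
L(1,3) = 34, L_eff = 34/255 = 0.133333
t(1,3) = 2.35 - 1.560·0.133333 = 2.142
Σt over all 6·7 pixels = 304659/4250 ≈ 71.6844706
V = pitch²·Σt = 1.5²·304659/4250 = 161.290

t(1,3)=2.142 V=161.290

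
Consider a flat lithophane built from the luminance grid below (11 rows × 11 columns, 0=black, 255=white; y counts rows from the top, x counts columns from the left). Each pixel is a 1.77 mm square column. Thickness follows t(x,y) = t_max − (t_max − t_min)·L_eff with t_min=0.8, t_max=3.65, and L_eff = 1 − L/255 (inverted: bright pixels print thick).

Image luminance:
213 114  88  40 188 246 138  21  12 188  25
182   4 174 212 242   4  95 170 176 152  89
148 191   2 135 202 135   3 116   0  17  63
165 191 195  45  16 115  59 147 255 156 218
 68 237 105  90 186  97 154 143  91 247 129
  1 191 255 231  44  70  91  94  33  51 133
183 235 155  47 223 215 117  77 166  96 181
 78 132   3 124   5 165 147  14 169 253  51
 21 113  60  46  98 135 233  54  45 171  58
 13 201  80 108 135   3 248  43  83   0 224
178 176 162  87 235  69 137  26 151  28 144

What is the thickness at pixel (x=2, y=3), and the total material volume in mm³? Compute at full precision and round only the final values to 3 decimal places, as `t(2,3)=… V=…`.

t(2,3)=2.979 V=810.594

span = t_max - t_min = 3.65 - 0.8 = 2.850
L(2,3) = 195, L_eff = 1 - 195/255 = 0.235294 (inverted)
t(2,3) = 3.65 - 2.850·0.235294 = 2.979
Σt over all 11·11 pixels = 439851/1700 ≈ 258.7358824
V = pitch²·Σt = 1.77²·439851/1700 = 810.594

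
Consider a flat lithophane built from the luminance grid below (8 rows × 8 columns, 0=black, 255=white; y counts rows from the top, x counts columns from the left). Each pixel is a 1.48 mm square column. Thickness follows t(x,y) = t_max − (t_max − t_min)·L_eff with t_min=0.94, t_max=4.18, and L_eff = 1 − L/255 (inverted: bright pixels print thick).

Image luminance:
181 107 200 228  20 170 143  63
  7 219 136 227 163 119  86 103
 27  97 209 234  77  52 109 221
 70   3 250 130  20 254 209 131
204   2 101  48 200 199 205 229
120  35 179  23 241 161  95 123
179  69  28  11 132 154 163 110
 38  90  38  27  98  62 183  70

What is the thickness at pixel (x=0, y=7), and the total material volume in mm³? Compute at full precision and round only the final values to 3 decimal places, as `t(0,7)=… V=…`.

t(0,7)=1.423 V=351.138

span = t_max - t_min = 4.18 - 0.94 = 3.240
L(0,7) = 38, L_eff = 1 - 38/255 = 0.850980 (inverted)
t(0,7) = 4.18 - 3.240·0.850980 = 1.423
Σt over all 8·8 pixels = 340654/2125 ≈ 160.3077647
V = pitch²·Σt = 1.48²·340654/2125 = 351.138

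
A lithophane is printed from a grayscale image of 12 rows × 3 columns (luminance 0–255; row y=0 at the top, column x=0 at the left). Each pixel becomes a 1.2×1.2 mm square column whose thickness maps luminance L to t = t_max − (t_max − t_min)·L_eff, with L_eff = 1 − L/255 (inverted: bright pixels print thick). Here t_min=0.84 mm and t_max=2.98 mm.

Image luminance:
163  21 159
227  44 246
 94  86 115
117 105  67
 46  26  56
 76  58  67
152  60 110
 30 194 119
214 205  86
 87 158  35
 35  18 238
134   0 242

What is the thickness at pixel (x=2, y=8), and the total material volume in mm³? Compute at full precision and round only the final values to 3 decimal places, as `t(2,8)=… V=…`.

t(2,8)=1.562 V=90.555

span = t_max - t_min = 2.98 - 0.84 = 2.140
L(2,8) = 86, L_eff = 1 - 86/255 = 0.662745 (inverted)
t(2,8) = 2.98 - 2.140·0.662745 = 1.562
Σt over all 12·3 pixels = 80179/1275 ≈ 62.8854902
V = pitch²·Σt = 1.2²·80179/1275 = 90.555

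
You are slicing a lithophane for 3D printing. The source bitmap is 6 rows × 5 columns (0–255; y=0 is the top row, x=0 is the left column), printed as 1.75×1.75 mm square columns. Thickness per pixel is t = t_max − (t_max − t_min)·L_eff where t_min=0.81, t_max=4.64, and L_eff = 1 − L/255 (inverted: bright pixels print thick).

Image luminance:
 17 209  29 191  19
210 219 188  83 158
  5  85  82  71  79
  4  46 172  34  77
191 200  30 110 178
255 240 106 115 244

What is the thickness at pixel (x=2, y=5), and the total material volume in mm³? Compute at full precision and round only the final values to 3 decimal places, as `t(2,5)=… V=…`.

span = t_max - t_min = 4.64 - 0.81 = 3.830
L(2,5) = 106, L_eff = 1 - 106/255 = 0.584314 (inverted)
t(2,5) = 4.64 - 3.830·0.584314 = 2.402
Σt over all 6·5 pixels = 2016451/25500 ≈ 79.0765098
V = pitch²·Σt = 1.75²·2016451/25500 = 242.172

t(2,5)=2.402 V=242.172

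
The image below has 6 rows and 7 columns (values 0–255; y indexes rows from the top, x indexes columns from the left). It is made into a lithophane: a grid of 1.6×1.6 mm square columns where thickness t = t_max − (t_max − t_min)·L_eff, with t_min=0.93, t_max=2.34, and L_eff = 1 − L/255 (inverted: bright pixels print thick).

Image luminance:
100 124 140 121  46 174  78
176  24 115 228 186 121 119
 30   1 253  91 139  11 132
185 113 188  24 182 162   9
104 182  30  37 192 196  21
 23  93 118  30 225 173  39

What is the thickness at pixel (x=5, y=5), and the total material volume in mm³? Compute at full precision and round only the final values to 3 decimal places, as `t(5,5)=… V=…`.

span = t_max - t_min = 2.34 - 0.93 = 1.410
L(5,5) = 173, L_eff = 1 - 173/255 = 0.321569 (inverted)
t(5,5) = 2.34 - 1.410·0.321569 = 1.887
Σt over all 6·7 pixels = 110911/1700 ≈ 65.2417647
V = pitch²·Σt = 1.6²·110911/1700 = 167.019

t(5,5)=1.887 V=167.019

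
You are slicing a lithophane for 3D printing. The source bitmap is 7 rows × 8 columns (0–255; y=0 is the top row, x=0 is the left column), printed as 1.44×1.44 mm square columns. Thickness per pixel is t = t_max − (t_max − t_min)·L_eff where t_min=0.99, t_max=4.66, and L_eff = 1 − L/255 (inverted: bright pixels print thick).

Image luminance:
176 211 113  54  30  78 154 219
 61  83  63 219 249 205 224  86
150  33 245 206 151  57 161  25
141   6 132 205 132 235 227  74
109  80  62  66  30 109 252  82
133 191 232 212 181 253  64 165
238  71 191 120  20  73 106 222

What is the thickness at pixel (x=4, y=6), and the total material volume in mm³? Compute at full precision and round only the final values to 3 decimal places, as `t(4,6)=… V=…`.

t(4,6)=1.278 V=343.771

span = t_max - t_min = 4.66 - 0.99 = 3.670
L(4,6) = 20, L_eff = 1 - 20/255 = 0.921569 (inverted)
t(4,6) = 4.66 - 3.670·0.921569 = 1.278
Σt over all 7·8 pixels = 248677/1500 ≈ 165.7846667
V = pitch²·Σt = 1.44²·248677/1500 = 343.771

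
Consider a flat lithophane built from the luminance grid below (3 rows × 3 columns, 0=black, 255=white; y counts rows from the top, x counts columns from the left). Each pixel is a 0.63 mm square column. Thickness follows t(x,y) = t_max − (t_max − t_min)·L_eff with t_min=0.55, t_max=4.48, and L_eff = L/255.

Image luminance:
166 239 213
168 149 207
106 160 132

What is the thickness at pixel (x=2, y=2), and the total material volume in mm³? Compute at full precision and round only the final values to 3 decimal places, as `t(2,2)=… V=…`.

span = t_max - t_min = 4.48 - 0.55 = 3.930
L(2,2) = 132, L_eff = 132/255 = 0.517647
t(2,2) = 4.48 - 3.930·0.517647 = 2.446
Σt over all 3·3 pixels = 7049/425 ≈ 16.5858824
V = pitch²·Σt = 0.63²·7049/425 = 6.583

t(2,2)=2.446 V=6.583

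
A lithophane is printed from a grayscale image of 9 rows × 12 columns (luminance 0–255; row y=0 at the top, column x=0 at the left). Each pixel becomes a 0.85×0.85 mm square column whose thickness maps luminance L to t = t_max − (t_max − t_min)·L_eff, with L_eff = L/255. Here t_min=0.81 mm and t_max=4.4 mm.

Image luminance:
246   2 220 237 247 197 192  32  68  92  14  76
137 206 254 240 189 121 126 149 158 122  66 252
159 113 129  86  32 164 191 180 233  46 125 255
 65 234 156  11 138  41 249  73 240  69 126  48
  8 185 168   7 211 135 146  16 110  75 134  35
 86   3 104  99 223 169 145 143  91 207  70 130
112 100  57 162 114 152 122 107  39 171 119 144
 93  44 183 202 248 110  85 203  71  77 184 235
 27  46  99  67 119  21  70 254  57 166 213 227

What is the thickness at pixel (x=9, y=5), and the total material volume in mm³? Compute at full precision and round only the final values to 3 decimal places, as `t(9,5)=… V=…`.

t(9,5)=1.486 V=200.868

span = t_max - t_min = 4.4 - 0.81 = 3.590
L(9,5) = 207, L_eff = 207/255 = 0.811765
t(9,5) = 4.4 - 3.590·0.811765 = 1.486
Σt over all 9·12 pixels = 3544723/12750 ≈ 278.0174902
V = pitch²·Σt = 0.85²·3544723/12750 = 200.868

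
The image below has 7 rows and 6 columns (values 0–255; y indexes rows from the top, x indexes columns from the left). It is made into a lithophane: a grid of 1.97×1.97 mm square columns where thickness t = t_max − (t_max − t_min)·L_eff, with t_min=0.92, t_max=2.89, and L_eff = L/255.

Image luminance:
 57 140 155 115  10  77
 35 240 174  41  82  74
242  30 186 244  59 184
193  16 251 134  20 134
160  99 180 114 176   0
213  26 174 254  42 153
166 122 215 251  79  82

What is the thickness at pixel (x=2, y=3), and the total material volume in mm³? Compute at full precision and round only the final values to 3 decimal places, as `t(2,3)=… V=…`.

span = t_max - t_min = 2.89 - 0.92 = 1.970
L(2,3) = 251, L_eff = 251/255 = 0.984314
t(2,3) = 2.89 - 1.970·0.984314 = 0.951
Σt over all 7·6 pixels = 2031587/25500 ≈ 79.6700784
V = pitch²·Σt = 1.97²·2031587/25500 = 309.192

t(2,3)=0.951 V=309.192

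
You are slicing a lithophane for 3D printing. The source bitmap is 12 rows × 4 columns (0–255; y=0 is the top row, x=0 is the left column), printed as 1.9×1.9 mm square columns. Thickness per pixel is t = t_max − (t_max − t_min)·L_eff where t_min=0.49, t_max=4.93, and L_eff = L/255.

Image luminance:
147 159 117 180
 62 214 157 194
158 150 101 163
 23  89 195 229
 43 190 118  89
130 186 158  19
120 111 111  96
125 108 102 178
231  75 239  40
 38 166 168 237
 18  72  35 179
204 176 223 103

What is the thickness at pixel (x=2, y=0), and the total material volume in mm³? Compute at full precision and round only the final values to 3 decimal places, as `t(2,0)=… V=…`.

span = t_max - t_min = 4.93 - 0.49 = 4.440
L(2,0) = 117, L_eff = 117/255 = 0.458824
t(2,0) = 4.93 - 4.440·0.458824 = 2.893
Σt over all 12·4 pixels = 124.752
V = pitch²·Σt = 1.9²·124.752 = 450.355

t(2,0)=2.893 V=450.355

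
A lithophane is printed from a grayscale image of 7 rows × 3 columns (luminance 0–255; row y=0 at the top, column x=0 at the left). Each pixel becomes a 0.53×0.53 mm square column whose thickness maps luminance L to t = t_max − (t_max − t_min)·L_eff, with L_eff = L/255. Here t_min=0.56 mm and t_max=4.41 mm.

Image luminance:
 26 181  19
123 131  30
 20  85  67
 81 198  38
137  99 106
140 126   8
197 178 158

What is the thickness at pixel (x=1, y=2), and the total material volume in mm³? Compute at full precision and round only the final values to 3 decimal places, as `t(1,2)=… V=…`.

t(1,2)=3.127 V=16.904

span = t_max - t_min = 4.41 - 0.56 = 3.850
L(1,2) = 85, L_eff = 85/255 = 0.333333
t(1,2) = 4.41 - 3.850·0.333333 = 3.127
Σt over all 7·3 pixels = 20461/340 ≈ 60.1794118
V = pitch²·Σt = 0.53²·20461/340 = 16.904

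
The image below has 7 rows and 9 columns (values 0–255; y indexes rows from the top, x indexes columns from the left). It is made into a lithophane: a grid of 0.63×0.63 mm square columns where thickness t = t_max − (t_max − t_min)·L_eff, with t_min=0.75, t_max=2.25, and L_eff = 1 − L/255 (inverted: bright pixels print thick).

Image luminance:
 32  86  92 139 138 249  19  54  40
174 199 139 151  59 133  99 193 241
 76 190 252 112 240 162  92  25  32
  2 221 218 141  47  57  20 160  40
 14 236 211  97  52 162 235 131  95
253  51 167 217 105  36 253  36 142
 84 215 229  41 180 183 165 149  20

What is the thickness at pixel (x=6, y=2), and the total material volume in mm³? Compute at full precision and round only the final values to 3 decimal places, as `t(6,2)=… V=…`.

span = t_max - t_min = 2.25 - 0.75 = 1.500
L(6,2) = 92, L_eff = 1 - 92/255 = 0.639216 (inverted)
t(6,2) = 2.25 - 1.500·0.639216 = 1.291
Σt over all 7·9 pixels = 32231/340 ≈ 94.7970588
V = pitch²·Σt = 0.63²·32231/340 = 37.625

t(6,2)=1.291 V=37.625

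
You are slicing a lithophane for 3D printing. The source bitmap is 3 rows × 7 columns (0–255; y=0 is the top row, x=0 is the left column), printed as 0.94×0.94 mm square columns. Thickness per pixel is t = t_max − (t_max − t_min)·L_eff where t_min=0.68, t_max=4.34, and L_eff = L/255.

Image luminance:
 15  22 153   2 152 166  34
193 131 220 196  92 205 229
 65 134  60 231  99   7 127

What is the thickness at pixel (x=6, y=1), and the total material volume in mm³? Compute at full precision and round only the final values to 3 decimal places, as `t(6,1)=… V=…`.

t(6,1)=1.053 V=48.407

span = t_max - t_min = 4.34 - 0.68 = 3.660
L(6,1) = 229, L_eff = 229/255 = 0.898039
t(6,1) = 4.34 - 3.660·0.898039 = 1.053
Σt over all 3·7 pixels = 54.784
V = pitch²·Σt = 0.94²·54.784 = 48.407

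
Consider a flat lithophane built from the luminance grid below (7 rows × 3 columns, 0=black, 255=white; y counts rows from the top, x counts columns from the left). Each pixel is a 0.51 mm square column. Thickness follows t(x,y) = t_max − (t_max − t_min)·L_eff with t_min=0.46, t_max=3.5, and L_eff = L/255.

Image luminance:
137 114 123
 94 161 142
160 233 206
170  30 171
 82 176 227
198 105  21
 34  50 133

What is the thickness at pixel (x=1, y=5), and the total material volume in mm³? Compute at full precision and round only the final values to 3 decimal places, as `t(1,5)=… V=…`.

span = t_max - t_min = 3.5 - 0.46 = 3.040
L(1,5) = 105, L_eff = 105/255 = 0.411765
t(1,5) = 3.5 - 3.040·0.411765 = 2.248
Σt over all 7·3 pixels = 516541/12750 ≈ 40.5130196
V = pitch²·Σt = 0.51²·516541/12750 = 10.537

t(1,5)=2.248 V=10.537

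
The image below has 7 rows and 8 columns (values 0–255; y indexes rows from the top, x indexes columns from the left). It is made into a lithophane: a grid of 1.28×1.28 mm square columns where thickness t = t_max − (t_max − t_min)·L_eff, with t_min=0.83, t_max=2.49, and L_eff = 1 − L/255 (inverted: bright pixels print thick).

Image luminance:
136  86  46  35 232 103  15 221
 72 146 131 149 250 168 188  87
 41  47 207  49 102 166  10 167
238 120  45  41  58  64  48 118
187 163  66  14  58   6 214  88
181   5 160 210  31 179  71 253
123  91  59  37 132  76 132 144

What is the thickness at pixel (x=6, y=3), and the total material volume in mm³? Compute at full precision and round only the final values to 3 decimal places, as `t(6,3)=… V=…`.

span = t_max - t_min = 2.49 - 0.83 = 1.660
L(6,3) = 48, L_eff = 1 - 48/255 = 0.811765 (inverted)
t(6,3) = 2.49 - 1.660·0.811765 = 1.142
Σt over all 7·8 pixels = 556349/6375 ≈ 87.2704314
V = pitch²·Σt = 1.28²·556349/6375 = 142.984

t(6,3)=1.142 V=142.984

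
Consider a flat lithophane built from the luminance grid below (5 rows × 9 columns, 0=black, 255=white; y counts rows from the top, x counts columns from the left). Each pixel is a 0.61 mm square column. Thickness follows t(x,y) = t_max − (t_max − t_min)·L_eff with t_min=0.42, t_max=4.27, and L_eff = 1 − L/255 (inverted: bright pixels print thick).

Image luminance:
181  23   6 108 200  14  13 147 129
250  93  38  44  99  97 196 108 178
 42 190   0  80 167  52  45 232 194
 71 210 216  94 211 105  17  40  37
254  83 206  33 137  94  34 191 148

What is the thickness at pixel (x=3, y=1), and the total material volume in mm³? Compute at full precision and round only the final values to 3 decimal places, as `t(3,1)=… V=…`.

t(3,1)=1.084 V=35.724

span = t_max - t_min = 4.27 - 0.42 = 3.850
L(3,1) = 44, L_eff = 1 - 44/255 = 0.827451 (inverted)
t(3,1) = 4.27 - 3.850·0.827451 = 1.084
Σt over all 5·9 pixels = 489629/5100 ≈ 96.0056863
V = pitch²·Σt = 0.61²·489629/5100 = 35.724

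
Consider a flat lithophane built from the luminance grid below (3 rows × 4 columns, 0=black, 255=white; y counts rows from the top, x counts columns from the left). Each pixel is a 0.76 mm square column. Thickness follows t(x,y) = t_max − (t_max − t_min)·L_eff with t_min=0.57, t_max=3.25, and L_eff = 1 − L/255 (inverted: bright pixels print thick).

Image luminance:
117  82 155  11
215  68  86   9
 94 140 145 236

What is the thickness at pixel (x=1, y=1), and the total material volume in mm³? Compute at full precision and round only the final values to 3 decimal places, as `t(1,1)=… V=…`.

t(1,1)=1.285 V=12.194

span = t_max - t_min = 3.25 - 0.57 = 2.680
L(1,1) = 68, L_eff = 1 - 68/255 = 0.733333 (inverted)
t(1,1) = 3.25 - 2.680·0.733333 = 1.285
Σt over all 3·4 pixels = 134591/6375 ≈ 21.1123137
V = pitch²·Σt = 0.76²·134591/6375 = 12.194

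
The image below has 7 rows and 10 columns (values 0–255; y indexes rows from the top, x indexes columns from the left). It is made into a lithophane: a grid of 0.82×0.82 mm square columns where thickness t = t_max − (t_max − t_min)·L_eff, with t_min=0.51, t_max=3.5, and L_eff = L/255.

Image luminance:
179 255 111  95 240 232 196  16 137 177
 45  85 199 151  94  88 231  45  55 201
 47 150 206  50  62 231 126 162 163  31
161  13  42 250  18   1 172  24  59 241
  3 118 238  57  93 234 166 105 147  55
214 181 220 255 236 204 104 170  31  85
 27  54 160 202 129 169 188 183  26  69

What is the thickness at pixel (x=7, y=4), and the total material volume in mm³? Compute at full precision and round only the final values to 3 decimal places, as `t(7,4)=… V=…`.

t(7,4)=2.269 V=92.487

span = t_max - t_min = 3.5 - 0.51 = 2.990
L(7,4) = 105, L_eff = 105/255 = 0.411765
t(7,4) = 3.5 - 2.990·0.411765 = 2.269
Σt over all 7·10 pixels = 876866/6375 ≈ 137.5476078
V = pitch²·Σt = 0.82²·876866/6375 = 92.487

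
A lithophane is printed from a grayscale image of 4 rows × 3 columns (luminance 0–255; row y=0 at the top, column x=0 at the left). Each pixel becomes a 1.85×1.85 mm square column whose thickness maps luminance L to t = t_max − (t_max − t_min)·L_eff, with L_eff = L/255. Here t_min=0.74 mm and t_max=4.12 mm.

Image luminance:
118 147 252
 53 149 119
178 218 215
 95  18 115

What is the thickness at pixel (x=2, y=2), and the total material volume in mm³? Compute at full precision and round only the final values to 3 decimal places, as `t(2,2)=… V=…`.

t(2,2)=1.270 V=93.131

span = t_max - t_min = 4.12 - 0.74 = 3.380
L(2,2) = 215, L_eff = 215/255 = 0.843137
t(2,2) = 4.12 - 3.380·0.843137 = 1.270
Σt over all 4·3 pixels = 115649/4250 ≈ 27.2115294
V = pitch²·Σt = 1.85²·115649/4250 = 93.131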